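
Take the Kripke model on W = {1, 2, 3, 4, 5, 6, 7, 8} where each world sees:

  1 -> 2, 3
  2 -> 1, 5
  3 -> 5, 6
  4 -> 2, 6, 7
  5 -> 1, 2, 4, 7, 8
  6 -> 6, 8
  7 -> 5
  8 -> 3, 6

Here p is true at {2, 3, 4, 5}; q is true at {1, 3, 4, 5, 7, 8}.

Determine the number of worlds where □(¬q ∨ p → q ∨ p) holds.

4

1: successors {2, 3}; ¬q ∨ p → q ∨ p there: 2:T, 3:T. ✓
2: successors {1, 5}; ¬q ∨ p → q ∨ p there: 1:T, 5:T. ✓
3: successors {5, 6}; ¬q ∨ p → q ∨ p there: 5:T, 6:F. ✗
4: successors {2, 6, 7}; ¬q ∨ p → q ∨ p there: 2:T, 6:F, 7:T. ✗
5: successors {1, 2, 4, 7, 8}; ¬q ∨ p → q ∨ p there: 1:T, 2:T, 4:T, 7:T, 8:T. ✓
6: successors {6, 8}; ¬q ∨ p → q ∨ p there: 6:F, 8:T. ✗
7: successors {5}; ¬q ∨ p → q ∨ p there: 5:T. ✓
8: successors {3, 6}; ¬q ∨ p → q ∨ p there: 3:T, 6:F. ✗
Satisfying worlds: {1, 2, 5, 7}.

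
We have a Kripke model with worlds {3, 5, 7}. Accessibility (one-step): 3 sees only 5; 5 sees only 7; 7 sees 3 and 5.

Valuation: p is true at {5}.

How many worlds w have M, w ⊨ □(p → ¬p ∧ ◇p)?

3: successors {5}; p → ¬p ∧ ◇p there: 5:F. ✗
5: successors {7}; p → ¬p ∧ ◇p there: 7:T. ✓
7: successors {3, 5}; p → ¬p ∧ ◇p there: 3:T, 5:F. ✗
Satisfying worlds: {5}.

1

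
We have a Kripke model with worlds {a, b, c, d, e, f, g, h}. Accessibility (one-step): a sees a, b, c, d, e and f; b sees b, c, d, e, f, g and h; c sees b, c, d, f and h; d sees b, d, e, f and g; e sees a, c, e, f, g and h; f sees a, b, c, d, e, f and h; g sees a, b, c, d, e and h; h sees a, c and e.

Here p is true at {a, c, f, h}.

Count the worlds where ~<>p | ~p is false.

a: ~<>p is F, ~p is F. ✗
b: ~<>p is F, ~p is T. ✓
c: ~<>p is F, ~p is F. ✗
d: ~<>p is F, ~p is T. ✓
e: ~<>p is F, ~p is T. ✓
f: ~<>p is F, ~p is F. ✗
g: ~<>p is F, ~p is T. ✓
h: ~<>p is F, ~p is F. ✗
Satisfying worlds: {b, d, e, g}.
So ~<>p | ~p fails at the other 4 worlds.

4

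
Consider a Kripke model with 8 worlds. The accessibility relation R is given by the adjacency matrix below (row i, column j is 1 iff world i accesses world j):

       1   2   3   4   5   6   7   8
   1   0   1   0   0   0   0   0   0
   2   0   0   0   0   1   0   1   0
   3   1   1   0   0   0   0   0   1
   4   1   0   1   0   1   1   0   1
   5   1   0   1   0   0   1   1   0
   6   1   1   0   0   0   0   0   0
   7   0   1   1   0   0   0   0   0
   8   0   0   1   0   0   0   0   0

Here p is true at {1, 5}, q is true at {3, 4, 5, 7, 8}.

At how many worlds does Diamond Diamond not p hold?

1: successors {2}; Diamond not p there: 2:T. ✓
2: successors {5, 7}; Diamond not p there: 5:T, 7:T. ✓
3: successors {1, 2, 8}; Diamond not p there: 1:T, 2:T, 8:T. ✓
4: successors {1, 3, 5, 6, 8}; Diamond not p there: 1:T, 3:T, 5:T, 6:T, 8:T. ✓
5: successors {1, 3, 6, 7}; Diamond not p there: 1:T, 3:T, 6:T, 7:T. ✓
6: successors {1, 2}; Diamond not p there: 1:T, 2:T. ✓
7: successors {2, 3}; Diamond not p there: 2:T, 3:T. ✓
8: successors {3}; Diamond not p there: 3:T. ✓
Satisfying worlds: {1, 2, 3, 4, 5, 6, 7, 8}.

8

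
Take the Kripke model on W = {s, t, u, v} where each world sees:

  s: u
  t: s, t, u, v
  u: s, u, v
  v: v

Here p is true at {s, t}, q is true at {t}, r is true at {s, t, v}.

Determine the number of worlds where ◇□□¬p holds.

s: successors {u}; □□¬p there: u:F. ✗
t: successors {s, t, u, v}; □□¬p there: s:F, t:F, u:F, v:T. ✓
u: successors {s, u, v}; □□¬p there: s:F, u:F, v:T. ✓
v: successors {v}; □□¬p there: v:T. ✓
Satisfying worlds: {t, u, v}.

3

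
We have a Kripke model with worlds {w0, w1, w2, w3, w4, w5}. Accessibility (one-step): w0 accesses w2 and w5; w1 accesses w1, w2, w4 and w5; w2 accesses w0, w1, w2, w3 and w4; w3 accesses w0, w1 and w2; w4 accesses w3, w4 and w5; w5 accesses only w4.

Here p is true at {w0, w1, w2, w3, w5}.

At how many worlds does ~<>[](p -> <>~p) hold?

1

w0: <>[](p -> <>~p) is T. ✗
w1: <>[](p -> <>~p) is T. ✗
w2: <>[](p -> <>~p) is T. ✗
w3: <>[](p -> <>~p) is T. ✗
w4: <>[](p -> <>~p) is T. ✗
w5: <>[](p -> <>~p) is F. ✓
Satisfying worlds: {w5}.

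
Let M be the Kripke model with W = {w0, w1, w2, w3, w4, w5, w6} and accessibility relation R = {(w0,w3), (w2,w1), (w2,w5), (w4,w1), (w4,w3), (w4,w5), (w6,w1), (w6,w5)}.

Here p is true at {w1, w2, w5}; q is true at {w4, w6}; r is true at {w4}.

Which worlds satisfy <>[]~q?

w0: successors {w3}; []~q there: w3:T. ✓
w1: no successors, so <>[]~q fails. ✗
w2: successors {w1, w5}; []~q there: w1:T, w5:T. ✓
w3: no successors, so <>[]~q fails. ✗
w4: successors {w1, w3, w5}; []~q there: w1:T, w3:T, w5:T. ✓
w5: no successors, so <>[]~q fails. ✗
w6: successors {w1, w5}; []~q there: w1:T, w5:T. ✓

{w0, w2, w4, w6}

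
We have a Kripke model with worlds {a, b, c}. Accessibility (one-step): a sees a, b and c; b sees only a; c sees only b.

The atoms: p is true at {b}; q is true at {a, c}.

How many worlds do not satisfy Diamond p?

a: successors {a, b, c}; p there: a:F, b:T, c:F. ✓
b: successors {a}; p there: a:F. ✗
c: successors {b}; p there: b:T. ✓
Satisfying worlds: {a, c}.
So Diamond p fails at the other 1 world.

1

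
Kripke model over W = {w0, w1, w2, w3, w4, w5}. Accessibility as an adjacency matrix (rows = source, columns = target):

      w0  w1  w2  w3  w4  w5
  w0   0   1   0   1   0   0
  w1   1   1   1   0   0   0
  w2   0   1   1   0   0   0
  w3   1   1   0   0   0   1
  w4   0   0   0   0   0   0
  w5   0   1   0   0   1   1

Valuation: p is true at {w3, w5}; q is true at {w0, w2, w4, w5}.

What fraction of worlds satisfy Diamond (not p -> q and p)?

w0: successors {w1, w3}; not p -> q and p there: w1:F, w3:T. ✓
w1: successors {w0, w1, w2}; not p -> q and p there: w0:F, w1:F, w2:F. ✗
w2: successors {w1, w2}; not p -> q and p there: w1:F, w2:F. ✗
w3: successors {w0, w1, w5}; not p -> q and p there: w0:F, w1:F, w5:T. ✓
w4: no successors, so Diamond (not p -> q and p) fails. ✗
w5: successors {w1, w4, w5}; not p -> q and p there: w1:F, w4:F, w5:T. ✓
That's 3 of 6 worlds, so 3/6 = 1/2.

1/2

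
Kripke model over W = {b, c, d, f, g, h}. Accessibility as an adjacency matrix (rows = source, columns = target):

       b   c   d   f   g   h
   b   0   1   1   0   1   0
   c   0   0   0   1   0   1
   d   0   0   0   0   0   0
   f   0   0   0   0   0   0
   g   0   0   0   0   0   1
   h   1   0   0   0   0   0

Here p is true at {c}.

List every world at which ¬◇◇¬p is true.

{d, f}

b: ◇◇¬p is T. ✗
c: ◇◇¬p is T. ✗
d: ◇◇¬p is F. ✓
f: ◇◇¬p is F. ✓
g: ◇◇¬p is T. ✗
h: ◇◇¬p is T. ✗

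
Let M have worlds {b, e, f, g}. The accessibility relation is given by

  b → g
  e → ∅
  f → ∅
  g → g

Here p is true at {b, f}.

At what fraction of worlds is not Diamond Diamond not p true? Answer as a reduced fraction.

1/2

b: Diamond Diamond not p is T. ✗
e: Diamond Diamond not p is F. ✓
f: Diamond Diamond not p is F. ✓
g: Diamond Diamond not p is T. ✗
That's 2 of 4 worlds, so 2/4 = 1/2.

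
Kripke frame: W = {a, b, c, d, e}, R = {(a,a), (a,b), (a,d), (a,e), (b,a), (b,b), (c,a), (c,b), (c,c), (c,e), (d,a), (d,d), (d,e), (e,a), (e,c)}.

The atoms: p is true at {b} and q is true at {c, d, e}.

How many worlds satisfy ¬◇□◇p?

1

a: ◇□◇p is T. ✗
b: ◇□◇p is T. ✗
c: ◇□◇p is T. ✗
d: ◇□◇p is T. ✗
e: ◇□◇p is F. ✓
Satisfying worlds: {e}.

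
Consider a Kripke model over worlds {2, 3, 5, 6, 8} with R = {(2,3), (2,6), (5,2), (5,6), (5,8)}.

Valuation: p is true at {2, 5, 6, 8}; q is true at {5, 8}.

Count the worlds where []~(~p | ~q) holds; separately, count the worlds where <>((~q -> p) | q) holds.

For []~(~p | ~q):
2: successors {3, 6}; ~(~p | ~q) there: 3:F, 6:F. ✗
3: no successors, so []~(~p | ~q) holds vacuously. ✓
5: successors {2, 6, 8}; ~(~p | ~q) there: 2:F, 6:F, 8:T. ✗
6: no successors, so []~(~p | ~q) holds vacuously. ✓
8: no successors, so []~(~p | ~q) holds vacuously. ✓
— 3 worlds.
For <>((~q -> p) | q):
2: successors {3, 6}; (~q -> p) | q there: 3:F, 6:T. ✓
3: no successors, so <>((~q -> p) | q) fails. ✗
5: successors {2, 6, 8}; (~q -> p) | q there: 2:T, 6:T, 8:T. ✓
6: no successors, so <>((~q -> p) | q) fails. ✗
8: no successors, so <>((~q -> p) | q) fails. ✗
— 2 worlds.

3 and 2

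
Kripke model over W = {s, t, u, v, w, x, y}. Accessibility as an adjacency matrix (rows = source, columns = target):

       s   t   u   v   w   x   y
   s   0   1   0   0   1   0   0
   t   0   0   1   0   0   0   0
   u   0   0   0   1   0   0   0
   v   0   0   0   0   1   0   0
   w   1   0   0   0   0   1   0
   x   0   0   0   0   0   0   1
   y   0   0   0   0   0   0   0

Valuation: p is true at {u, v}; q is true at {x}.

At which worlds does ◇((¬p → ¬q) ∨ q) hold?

{s, t, u, v, w, x}

s: successors {t, w}; (¬p → ¬q) ∨ q there: t:T, w:T. ✓
t: successors {u}; (¬p → ¬q) ∨ q there: u:T. ✓
u: successors {v}; (¬p → ¬q) ∨ q there: v:T. ✓
v: successors {w}; (¬p → ¬q) ∨ q there: w:T. ✓
w: successors {s, x}; (¬p → ¬q) ∨ q there: s:T, x:T. ✓
x: successors {y}; (¬p → ¬q) ∨ q there: y:T. ✓
y: no successors, so ◇((¬p → ¬q) ∨ q) fails. ✗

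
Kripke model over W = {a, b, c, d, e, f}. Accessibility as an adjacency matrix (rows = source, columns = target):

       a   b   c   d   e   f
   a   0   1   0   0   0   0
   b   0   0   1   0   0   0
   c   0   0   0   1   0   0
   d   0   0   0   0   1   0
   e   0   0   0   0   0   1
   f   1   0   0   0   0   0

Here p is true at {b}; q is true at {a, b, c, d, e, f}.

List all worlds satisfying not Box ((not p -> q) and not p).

a: Box ((not p -> q) and not p) is F. ✓
b: Box ((not p -> q) and not p) is T. ✗
c: Box ((not p -> q) and not p) is T. ✗
d: Box ((not p -> q) and not p) is T. ✗
e: Box ((not p -> q) and not p) is T. ✗
f: Box ((not p -> q) and not p) is T. ✗

{a}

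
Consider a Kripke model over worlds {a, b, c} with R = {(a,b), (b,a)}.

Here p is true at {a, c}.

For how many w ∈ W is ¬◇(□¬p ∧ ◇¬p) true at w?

2

a: ◇(□¬p ∧ ◇¬p) is F. ✓
b: ◇(□¬p ∧ ◇¬p) is T. ✗
c: ◇(□¬p ∧ ◇¬p) is F. ✓
Satisfying worlds: {a, c}.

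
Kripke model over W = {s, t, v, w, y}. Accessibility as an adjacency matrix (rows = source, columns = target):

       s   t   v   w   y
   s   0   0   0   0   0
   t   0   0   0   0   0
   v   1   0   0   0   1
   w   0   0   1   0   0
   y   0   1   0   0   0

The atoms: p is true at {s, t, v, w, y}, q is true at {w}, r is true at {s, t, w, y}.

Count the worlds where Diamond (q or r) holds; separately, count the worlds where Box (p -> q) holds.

2 and 2

For Diamond (q or r):
s: no successors, so Diamond (q or r) fails. ✗
t: no successors, so Diamond (q or r) fails. ✗
v: successors {s, y}; q or r there: s:T, y:T. ✓
w: successors {v}; q or r there: v:F. ✗
y: successors {t}; q or r there: t:T. ✓
— 2 worlds.
For Box (p -> q):
s: no successors, so Box (p -> q) holds vacuously. ✓
t: no successors, so Box (p -> q) holds vacuously. ✓
v: successors {s, y}; p -> q there: s:F, y:F. ✗
w: successors {v}; p -> q there: v:F. ✗
y: successors {t}; p -> q there: t:F. ✗
— 2 worlds.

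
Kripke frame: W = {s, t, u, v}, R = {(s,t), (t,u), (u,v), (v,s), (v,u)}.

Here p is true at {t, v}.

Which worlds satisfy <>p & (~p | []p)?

{s, u}

s: <>p is T, ~p | []p is T. ✓
t: <>p is F, ~p | []p is F. ✗
u: <>p is T, ~p | []p is T. ✓
v: <>p is F, ~p | []p is F. ✗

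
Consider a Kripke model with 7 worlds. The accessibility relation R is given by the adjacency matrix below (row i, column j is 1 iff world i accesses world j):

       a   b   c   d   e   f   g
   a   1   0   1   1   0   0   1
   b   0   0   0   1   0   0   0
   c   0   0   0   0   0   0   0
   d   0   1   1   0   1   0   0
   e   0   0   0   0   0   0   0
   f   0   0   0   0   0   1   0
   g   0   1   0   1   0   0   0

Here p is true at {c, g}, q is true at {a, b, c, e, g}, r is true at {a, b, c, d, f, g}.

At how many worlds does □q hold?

3

a: successors {a, c, d, g}; q there: a:T, c:T, d:F, g:T. ✗
b: successors {d}; q there: d:F. ✗
c: no successors, so □q holds vacuously. ✓
d: successors {b, c, e}; q there: b:T, c:T, e:T. ✓
e: no successors, so □q holds vacuously. ✓
f: successors {f}; q there: f:F. ✗
g: successors {b, d}; q there: b:T, d:F. ✗
Satisfying worlds: {c, d, e}.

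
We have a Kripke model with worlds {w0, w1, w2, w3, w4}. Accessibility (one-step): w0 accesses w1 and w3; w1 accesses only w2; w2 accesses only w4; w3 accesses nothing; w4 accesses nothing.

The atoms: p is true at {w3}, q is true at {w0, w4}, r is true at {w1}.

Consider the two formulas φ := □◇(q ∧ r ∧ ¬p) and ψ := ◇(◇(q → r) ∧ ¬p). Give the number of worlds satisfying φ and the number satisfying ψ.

For □◇(q ∧ r ∧ ¬p):
w0: successors {w1, w3}; ◇(q ∧ r ∧ ¬p) there: w1:F, w3:F. ✗
w1: successors {w2}; ◇(q ∧ r ∧ ¬p) there: w2:F. ✗
w2: successors {w4}; ◇(q ∧ r ∧ ¬p) there: w4:F. ✗
w3: no successors, so □◇(q ∧ r ∧ ¬p) holds vacuously. ✓
w4: no successors, so □◇(q ∧ r ∧ ¬p) holds vacuously. ✓
— 2 worlds.
For ◇(◇(q → r) ∧ ¬p):
w0: successors {w1, w3}; ◇(q → r) ∧ ¬p there: w1:T, w3:F. ✓
w1: successors {w2}; ◇(q → r) ∧ ¬p there: w2:F. ✗
w2: successors {w4}; ◇(q → r) ∧ ¬p there: w4:F. ✗
w3: no successors, so ◇(◇(q → r) ∧ ¬p) fails. ✗
w4: no successors, so ◇(◇(q → r) ∧ ¬p) fails. ✗
— 1 world.

2 and 1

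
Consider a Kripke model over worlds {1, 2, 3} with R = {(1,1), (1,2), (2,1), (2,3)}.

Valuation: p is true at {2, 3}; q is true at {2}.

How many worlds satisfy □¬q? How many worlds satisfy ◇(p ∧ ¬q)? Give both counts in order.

For □¬q:
1: successors {1, 2}; ¬q there: 1:T, 2:F. ✗
2: successors {1, 3}; ¬q there: 1:T, 3:T. ✓
3: no successors, so □¬q holds vacuously. ✓
— 2 worlds.
For ◇(p ∧ ¬q):
1: successors {1, 2}; p ∧ ¬q there: 1:F, 2:F. ✗
2: successors {1, 3}; p ∧ ¬q there: 1:F, 3:T. ✓
3: no successors, so ◇(p ∧ ¬q) fails. ✗
— 1 world.

2 and 1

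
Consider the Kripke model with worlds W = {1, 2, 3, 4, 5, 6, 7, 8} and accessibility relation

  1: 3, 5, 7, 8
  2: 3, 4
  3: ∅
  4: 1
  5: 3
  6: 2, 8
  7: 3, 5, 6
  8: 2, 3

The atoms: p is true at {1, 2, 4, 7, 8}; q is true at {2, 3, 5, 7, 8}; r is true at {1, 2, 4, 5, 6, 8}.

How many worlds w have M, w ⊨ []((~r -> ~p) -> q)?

5

1: successors {3, 5, 7, 8}; (~r -> ~p) -> q there: 3:T, 5:T, 7:T, 8:T. ✓
2: successors {3, 4}; (~r -> ~p) -> q there: 3:T, 4:F. ✗
3: no successors, so []((~r -> ~p) -> q) holds vacuously. ✓
4: successors {1}; (~r -> ~p) -> q there: 1:F. ✗
5: successors {3}; (~r -> ~p) -> q there: 3:T. ✓
6: successors {2, 8}; (~r -> ~p) -> q there: 2:T, 8:T. ✓
7: successors {3, 5, 6}; (~r -> ~p) -> q there: 3:T, 5:T, 6:F. ✗
8: successors {2, 3}; (~r -> ~p) -> q there: 2:T, 3:T. ✓
Satisfying worlds: {1, 3, 5, 6, 8}.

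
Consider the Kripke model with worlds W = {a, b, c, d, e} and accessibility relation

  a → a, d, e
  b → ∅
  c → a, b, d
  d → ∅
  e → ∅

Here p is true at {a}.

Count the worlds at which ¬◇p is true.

a: ◇p is T. ✗
b: ◇p is F. ✓
c: ◇p is T. ✗
d: ◇p is F. ✓
e: ◇p is F. ✓
Satisfying worlds: {b, d, e}.

3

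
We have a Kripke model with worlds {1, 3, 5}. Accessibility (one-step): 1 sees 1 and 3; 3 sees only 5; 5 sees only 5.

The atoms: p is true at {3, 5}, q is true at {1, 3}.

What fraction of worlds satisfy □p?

1: successors {1, 3}; p there: 1:F, 3:T. ✗
3: successors {5}; p there: 5:T. ✓
5: successors {5}; p there: 5:T. ✓
That's 2 of 3 worlds, so 2/3.

2/3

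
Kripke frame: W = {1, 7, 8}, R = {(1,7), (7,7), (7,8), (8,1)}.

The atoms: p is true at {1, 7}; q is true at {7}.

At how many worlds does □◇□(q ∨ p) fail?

1: successors {7}; ◇□(q ∨ p) there: 7:T. ✓
7: successors {7, 8}; ◇□(q ∨ p) there: 7:T, 8:T. ✓
8: successors {1}; ◇□(q ∨ p) there: 1:F. ✗
Satisfying worlds: {1, 7}.
So □◇□(q ∨ p) fails at the other 1 world.

1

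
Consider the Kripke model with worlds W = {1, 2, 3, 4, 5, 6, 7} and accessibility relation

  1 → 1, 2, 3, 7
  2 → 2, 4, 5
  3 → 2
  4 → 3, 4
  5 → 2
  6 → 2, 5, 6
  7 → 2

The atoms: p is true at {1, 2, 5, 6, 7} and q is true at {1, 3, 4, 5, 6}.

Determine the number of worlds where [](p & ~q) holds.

3

1: successors {1, 2, 3, 7}; p & ~q there: 1:F, 2:T, 3:F, 7:T. ✗
2: successors {2, 4, 5}; p & ~q there: 2:T, 4:F, 5:F. ✗
3: successors {2}; p & ~q there: 2:T. ✓
4: successors {3, 4}; p & ~q there: 3:F, 4:F. ✗
5: successors {2}; p & ~q there: 2:T. ✓
6: successors {2, 5, 6}; p & ~q there: 2:T, 5:F, 6:F. ✗
7: successors {2}; p & ~q there: 2:T. ✓
Satisfying worlds: {3, 5, 7}.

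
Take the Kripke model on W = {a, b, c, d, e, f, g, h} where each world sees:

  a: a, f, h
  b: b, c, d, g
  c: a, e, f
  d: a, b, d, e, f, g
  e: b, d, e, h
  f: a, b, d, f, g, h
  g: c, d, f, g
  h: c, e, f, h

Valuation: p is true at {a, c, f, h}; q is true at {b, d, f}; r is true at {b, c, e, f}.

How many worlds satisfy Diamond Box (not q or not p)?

a: successors {a, f, h}; Box (not q or not p) there: a:F, f:F, h:F. ✗
b: successors {b, c, d, g}; Box (not q or not p) there: b:T, c:F, d:F, g:F. ✓
c: successors {a, e, f}; Box (not q or not p) there: a:F, e:T, f:F. ✓
d: successors {a, b, d, e, f, g}; Box (not q or not p) there: a:F, b:T, d:F, e:T, f:F, g:F. ✓
e: successors {b, d, e, h}; Box (not q or not p) there: b:T, d:F, e:T, h:F. ✓
f: successors {a, b, d, f, g, h}; Box (not q or not p) there: a:F, b:T, d:F, f:F, g:F, h:F. ✓
g: successors {c, d, f, g}; Box (not q or not p) there: c:F, d:F, f:F, g:F. ✗
h: successors {c, e, f, h}; Box (not q or not p) there: c:F, e:T, f:F, h:F. ✓
Satisfying worlds: {b, c, d, e, f, h}.

6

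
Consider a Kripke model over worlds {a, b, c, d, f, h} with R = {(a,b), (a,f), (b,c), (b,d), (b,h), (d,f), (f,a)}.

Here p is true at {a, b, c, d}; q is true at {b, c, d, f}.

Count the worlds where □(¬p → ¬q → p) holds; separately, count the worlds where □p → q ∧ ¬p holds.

For □(¬p → ¬q → p):
a: successors {b, f}; ¬p → ¬q → p there: b:T, f:T. ✓
b: successors {c, d, h}; ¬p → ¬q → p there: c:T, d:T, h:F. ✗
c: no successors, so □(¬p → ¬q → p) holds vacuously. ✓
d: successors {f}; ¬p → ¬q → p there: f:T. ✓
f: successors {a}; ¬p → ¬q → p there: a:T. ✓
h: no successors, so □(¬p → ¬q → p) holds vacuously. ✓
— 5 worlds.
For □p → q ∧ ¬p:
a: □p is F, q ∧ ¬p is F. ✓
b: □p is F, q ∧ ¬p is F. ✓
c: □p is T, q ∧ ¬p is F. ✗
d: □p is F, q ∧ ¬p is F. ✓
f: □p is T, q ∧ ¬p is T. ✓
h: □p is T, q ∧ ¬p is F. ✗
— 4 worlds.

5 and 4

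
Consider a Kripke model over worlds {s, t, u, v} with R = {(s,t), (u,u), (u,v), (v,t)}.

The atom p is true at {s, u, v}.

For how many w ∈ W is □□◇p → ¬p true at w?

2

s: □□◇p is T, ¬p is F. ✗
t: □□◇p is T, ¬p is T. ✓
u: □□◇p is F, ¬p is F. ✓
v: □□◇p is T, ¬p is F. ✗
Satisfying worlds: {t, u}.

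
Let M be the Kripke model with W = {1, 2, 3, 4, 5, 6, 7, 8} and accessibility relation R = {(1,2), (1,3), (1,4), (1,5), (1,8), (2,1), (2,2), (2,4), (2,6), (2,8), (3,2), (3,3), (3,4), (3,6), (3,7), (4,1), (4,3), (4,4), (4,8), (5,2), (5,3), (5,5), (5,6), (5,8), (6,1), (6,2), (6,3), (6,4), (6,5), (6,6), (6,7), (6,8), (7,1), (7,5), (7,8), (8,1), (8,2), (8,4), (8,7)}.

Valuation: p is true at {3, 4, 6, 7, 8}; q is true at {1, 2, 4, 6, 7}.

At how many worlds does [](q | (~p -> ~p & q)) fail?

1: successors {2, 3, 4, 5, 8}; q | (~p -> ~p & q) there: 2:T, 3:T, 4:T, 5:F, 8:T. ✗
2: successors {1, 2, 4, 6, 8}; q | (~p -> ~p & q) there: 1:T, 2:T, 4:T, 6:T, 8:T. ✓
3: successors {2, 3, 4, 6, 7}; q | (~p -> ~p & q) there: 2:T, 3:T, 4:T, 6:T, 7:T. ✓
4: successors {1, 3, 4, 8}; q | (~p -> ~p & q) there: 1:T, 3:T, 4:T, 8:T. ✓
5: successors {2, 3, 5, 6, 8}; q | (~p -> ~p & q) there: 2:T, 3:T, 5:F, 6:T, 8:T. ✗
6: successors {1, 2, 3, 4, 5, 6, 7, 8}; q | (~p -> ~p & q) there: 1:T, 2:T, 3:T, 4:T, 5:F, 6:T, 7:T, 8:T. ✗
7: successors {1, 5, 8}; q | (~p -> ~p & q) there: 1:T, 5:F, 8:T. ✗
8: successors {1, 2, 4, 7}; q | (~p -> ~p & q) there: 1:T, 2:T, 4:T, 7:T. ✓
Satisfying worlds: {2, 3, 4, 8}.
So [](q | (~p -> ~p & q)) fails at the other 4 worlds.

4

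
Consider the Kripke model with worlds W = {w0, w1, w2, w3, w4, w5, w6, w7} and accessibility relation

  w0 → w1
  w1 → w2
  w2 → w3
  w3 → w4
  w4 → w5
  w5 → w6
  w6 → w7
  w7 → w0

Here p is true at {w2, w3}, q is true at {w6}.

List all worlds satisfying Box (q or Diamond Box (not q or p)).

{w0, w1, w2, w4, w5, w6, w7}

w0: successors {w1}; q or Diamond Box (not q or p) there: w1:T. ✓
w1: successors {w2}; q or Diamond Box (not q or p) there: w2:T. ✓
w2: successors {w3}; q or Diamond Box (not q or p) there: w3:T. ✓
w3: successors {w4}; q or Diamond Box (not q or p) there: w4:F. ✗
w4: successors {w5}; q or Diamond Box (not q or p) there: w5:T. ✓
w5: successors {w6}; q or Diamond Box (not q or p) there: w6:T. ✓
w6: successors {w7}; q or Diamond Box (not q or p) there: w7:T. ✓
w7: successors {w0}; q or Diamond Box (not q or p) there: w0:T. ✓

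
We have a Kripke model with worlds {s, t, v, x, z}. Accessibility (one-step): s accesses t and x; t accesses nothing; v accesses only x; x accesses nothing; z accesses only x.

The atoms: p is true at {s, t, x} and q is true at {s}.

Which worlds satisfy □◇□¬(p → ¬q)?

s: successors {t, x}; ◇□¬(p → ¬q) there: t:F, x:F. ✗
t: no successors, so □◇□¬(p → ¬q) holds vacuously. ✓
v: successors {x}; ◇□¬(p → ¬q) there: x:F. ✗
x: no successors, so □◇□¬(p → ¬q) holds vacuously. ✓
z: successors {x}; ◇□¬(p → ¬q) there: x:F. ✗

{t, x}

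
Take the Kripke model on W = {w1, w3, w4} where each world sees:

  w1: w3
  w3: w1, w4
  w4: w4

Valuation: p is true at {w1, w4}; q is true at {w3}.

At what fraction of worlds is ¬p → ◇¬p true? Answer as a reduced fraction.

w1: ¬p is F, ◇¬p is T. ✓
w3: ¬p is T, ◇¬p is F. ✗
w4: ¬p is F, ◇¬p is F. ✓
That's 2 of 3 worlds, so 2/3.

2/3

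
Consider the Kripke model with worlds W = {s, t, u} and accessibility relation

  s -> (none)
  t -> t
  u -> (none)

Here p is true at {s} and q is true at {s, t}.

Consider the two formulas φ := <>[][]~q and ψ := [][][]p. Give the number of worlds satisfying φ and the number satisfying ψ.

For <>[][]~q:
s: no successors, so <>[][]~q fails. ✗
t: successors {t}; [][]~q there: t:F. ✗
u: no successors, so <>[][]~q fails. ✗
— 0 worlds.
For [][][]p:
s: no successors, so [][][]p holds vacuously. ✓
t: successors {t}; [][]p there: t:F. ✗
u: no successors, so [][][]p holds vacuously. ✓
— 2 worlds.

0 and 2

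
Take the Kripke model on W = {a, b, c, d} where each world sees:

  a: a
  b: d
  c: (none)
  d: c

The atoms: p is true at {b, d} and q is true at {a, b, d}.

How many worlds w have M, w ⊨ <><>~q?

1

a: successors {a}; <>~q there: a:F. ✗
b: successors {d}; <>~q there: d:T. ✓
c: no successors, so <><>~q fails. ✗
d: successors {c}; <>~q there: c:F. ✗
Satisfying worlds: {b}.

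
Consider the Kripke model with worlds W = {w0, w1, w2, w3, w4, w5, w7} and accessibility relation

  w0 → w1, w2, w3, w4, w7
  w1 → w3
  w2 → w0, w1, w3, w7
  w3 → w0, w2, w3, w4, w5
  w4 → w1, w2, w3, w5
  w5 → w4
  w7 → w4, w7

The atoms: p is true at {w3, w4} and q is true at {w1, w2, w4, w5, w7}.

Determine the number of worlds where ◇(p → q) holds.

6

w0: successors {w1, w2, w3, w4, w7}; p → q there: w1:T, w2:T, w3:F, w4:T, w7:T. ✓
w1: successors {w3}; p → q there: w3:F. ✗
w2: successors {w0, w1, w3, w7}; p → q there: w0:T, w1:T, w3:F, w7:T. ✓
w3: successors {w0, w2, w3, w4, w5}; p → q there: w0:T, w2:T, w3:F, w4:T, w5:T. ✓
w4: successors {w1, w2, w3, w5}; p → q there: w1:T, w2:T, w3:F, w5:T. ✓
w5: successors {w4}; p → q there: w4:T. ✓
w7: successors {w4, w7}; p → q there: w4:T, w7:T. ✓
Satisfying worlds: {w0, w2, w3, w4, w5, w7}.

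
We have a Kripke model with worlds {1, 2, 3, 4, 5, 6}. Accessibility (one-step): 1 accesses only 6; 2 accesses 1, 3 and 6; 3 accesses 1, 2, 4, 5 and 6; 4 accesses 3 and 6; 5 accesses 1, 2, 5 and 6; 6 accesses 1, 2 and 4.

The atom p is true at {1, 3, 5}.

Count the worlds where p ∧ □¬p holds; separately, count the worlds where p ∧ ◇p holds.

1 and 2

For p ∧ □¬p:
1: p is T, □¬p is T. ✓
2: p is F, □¬p is F. ✗
3: p is T, □¬p is F. ✗
4: p is F, □¬p is F. ✗
5: p is T, □¬p is F. ✗
6: p is F, □¬p is F. ✗
— 1 world.
For p ∧ ◇p:
1: p is T, ◇p is F. ✗
2: p is F, ◇p is T. ✗
3: p is T, ◇p is T. ✓
4: p is F, ◇p is T. ✗
5: p is T, ◇p is T. ✓
6: p is F, ◇p is T. ✗
— 2 worlds.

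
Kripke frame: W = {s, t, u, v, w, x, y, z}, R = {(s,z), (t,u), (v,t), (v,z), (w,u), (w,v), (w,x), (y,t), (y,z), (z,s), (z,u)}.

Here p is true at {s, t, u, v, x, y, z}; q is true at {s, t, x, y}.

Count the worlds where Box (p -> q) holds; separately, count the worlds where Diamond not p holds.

For Box (p -> q):
s: successors {z}; p -> q there: z:F. ✗
t: successors {u}; p -> q there: u:F. ✗
u: no successors, so Box (p -> q) holds vacuously. ✓
v: successors {t, z}; p -> q there: t:T, z:F. ✗
w: successors {u, v, x}; p -> q there: u:F, v:F, x:T. ✗
x: no successors, so Box (p -> q) holds vacuously. ✓
y: successors {t, z}; p -> q there: t:T, z:F. ✗
z: successors {s, u}; p -> q there: s:T, u:F. ✗
— 2 worlds.
For Diamond not p:
s: successors {z}; not p there: z:F. ✗
t: successors {u}; not p there: u:F. ✗
u: no successors, so Diamond not p fails. ✗
v: successors {t, z}; not p there: t:F, z:F. ✗
w: successors {u, v, x}; not p there: u:F, v:F, x:F. ✗
x: no successors, so Diamond not p fails. ✗
y: successors {t, z}; not p there: t:F, z:F. ✗
z: successors {s, u}; not p there: s:F, u:F. ✗
— 0 worlds.

2 and 0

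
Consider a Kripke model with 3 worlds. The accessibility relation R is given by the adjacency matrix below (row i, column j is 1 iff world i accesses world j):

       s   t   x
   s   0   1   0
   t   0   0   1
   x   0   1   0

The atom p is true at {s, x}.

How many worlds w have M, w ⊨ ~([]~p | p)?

1

s: []~p | p is T. ✗
t: []~p | p is F. ✓
x: []~p | p is T. ✗
Satisfying worlds: {t}.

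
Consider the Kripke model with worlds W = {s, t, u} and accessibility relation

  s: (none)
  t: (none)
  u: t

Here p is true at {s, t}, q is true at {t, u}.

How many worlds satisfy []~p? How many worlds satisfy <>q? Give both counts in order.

For []~p:
s: no successors, so []~p holds vacuously. ✓
t: no successors, so []~p holds vacuously. ✓
u: successors {t}; ~p there: t:F. ✗
— 2 worlds.
For <>q:
s: no successors, so <>q fails. ✗
t: no successors, so <>q fails. ✗
u: successors {t}; q there: t:T. ✓
— 1 world.

2 and 1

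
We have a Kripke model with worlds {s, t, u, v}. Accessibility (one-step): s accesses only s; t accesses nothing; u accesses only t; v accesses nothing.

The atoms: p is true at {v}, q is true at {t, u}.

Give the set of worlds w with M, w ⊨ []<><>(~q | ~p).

{s, t, v}

s: successors {s}; <><>(~q | ~p) there: s:T. ✓
t: no successors, so []<><>(~q | ~p) holds vacuously. ✓
u: successors {t}; <><>(~q | ~p) there: t:F. ✗
v: no successors, so []<><>(~q | ~p) holds vacuously. ✓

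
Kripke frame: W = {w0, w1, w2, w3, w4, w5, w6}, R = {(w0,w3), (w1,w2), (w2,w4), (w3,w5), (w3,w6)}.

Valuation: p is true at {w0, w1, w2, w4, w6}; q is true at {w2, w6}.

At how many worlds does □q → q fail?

3

w0: □q is F, q is F. ✓
w1: □q is T, q is F. ✗
w2: □q is F, q is T. ✓
w3: □q is F, q is F. ✓
w4: □q is T, q is F. ✗
w5: □q is T, q is F. ✗
w6: □q is T, q is T. ✓
Satisfying worlds: {w0, w2, w3, w6}.
So □q → q fails at the other 3 worlds.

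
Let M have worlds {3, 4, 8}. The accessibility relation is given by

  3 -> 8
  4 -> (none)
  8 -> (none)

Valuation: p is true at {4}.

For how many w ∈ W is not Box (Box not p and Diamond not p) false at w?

2

3: Box (Box not p and Diamond not p) is F. ✓
4: Box (Box not p and Diamond not p) is T. ✗
8: Box (Box not p and Diamond not p) is T. ✗
Satisfying worlds: {3}.
So not Box (Box not p and Diamond not p) fails at the other 2 worlds.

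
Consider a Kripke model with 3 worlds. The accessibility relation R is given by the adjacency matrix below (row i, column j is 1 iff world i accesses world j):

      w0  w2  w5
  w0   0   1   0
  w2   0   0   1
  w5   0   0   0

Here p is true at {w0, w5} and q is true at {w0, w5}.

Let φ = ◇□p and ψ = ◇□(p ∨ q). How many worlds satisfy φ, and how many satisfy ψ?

For ◇□p:
w0: successors {w2}; □p there: w2:T. ✓
w2: successors {w5}; □p there: w5:T. ✓
w5: no successors, so ◇□p fails. ✗
— 2 worlds.
For ◇□(p ∨ q):
w0: successors {w2}; □(p ∨ q) there: w2:T. ✓
w2: successors {w5}; □(p ∨ q) there: w5:T. ✓
w5: no successors, so ◇□(p ∨ q) fails. ✗
— 2 worlds.

2 and 2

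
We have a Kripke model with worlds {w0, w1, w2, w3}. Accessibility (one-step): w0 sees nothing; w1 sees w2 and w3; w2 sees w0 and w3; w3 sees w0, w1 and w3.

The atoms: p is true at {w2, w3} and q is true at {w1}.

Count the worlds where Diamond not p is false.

2

w0: no successors, so Diamond not p fails. ✗
w1: successors {w2, w3}; not p there: w2:F, w3:F. ✗
w2: successors {w0, w3}; not p there: w0:T, w3:F. ✓
w3: successors {w0, w1, w3}; not p there: w0:T, w1:T, w3:F. ✓
Satisfying worlds: {w2, w3}.
So Diamond not p fails at the other 2 worlds.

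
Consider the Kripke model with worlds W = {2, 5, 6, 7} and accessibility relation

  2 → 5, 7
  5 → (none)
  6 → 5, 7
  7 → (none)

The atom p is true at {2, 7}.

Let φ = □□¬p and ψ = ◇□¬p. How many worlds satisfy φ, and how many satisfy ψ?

For □□¬p:
2: successors {5, 7}; □¬p there: 5:T, 7:T. ✓
5: no successors, so □□¬p holds vacuously. ✓
6: successors {5, 7}; □¬p there: 5:T, 7:T. ✓
7: no successors, so □□¬p holds vacuously. ✓
— 4 worlds.
For ◇□¬p:
2: successors {5, 7}; □¬p there: 5:T, 7:T. ✓
5: no successors, so ◇□¬p fails. ✗
6: successors {5, 7}; □¬p there: 5:T, 7:T. ✓
7: no successors, so ◇□¬p fails. ✗
— 2 worlds.

4 and 2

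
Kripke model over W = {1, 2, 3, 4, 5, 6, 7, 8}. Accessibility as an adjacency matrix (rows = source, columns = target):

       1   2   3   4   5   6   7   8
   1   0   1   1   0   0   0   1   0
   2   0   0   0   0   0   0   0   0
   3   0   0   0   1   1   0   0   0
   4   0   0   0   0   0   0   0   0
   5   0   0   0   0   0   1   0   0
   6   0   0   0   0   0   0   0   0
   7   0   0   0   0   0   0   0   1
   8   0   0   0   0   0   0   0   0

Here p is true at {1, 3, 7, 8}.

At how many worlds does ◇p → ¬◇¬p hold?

1: ◇p is T, ¬◇¬p is F. ✗
2: ◇p is F, ¬◇¬p is T. ✓
3: ◇p is F, ¬◇¬p is F. ✓
4: ◇p is F, ¬◇¬p is T. ✓
5: ◇p is F, ¬◇¬p is F. ✓
6: ◇p is F, ¬◇¬p is T. ✓
7: ◇p is T, ¬◇¬p is T. ✓
8: ◇p is F, ¬◇¬p is T. ✓
Satisfying worlds: {2, 3, 4, 5, 6, 7, 8}.

7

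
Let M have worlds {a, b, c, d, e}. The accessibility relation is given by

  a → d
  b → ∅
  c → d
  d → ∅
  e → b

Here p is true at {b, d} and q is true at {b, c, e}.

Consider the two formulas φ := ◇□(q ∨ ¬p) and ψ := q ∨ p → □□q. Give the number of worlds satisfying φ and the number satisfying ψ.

For ◇□(q ∨ ¬p):
a: successors {d}; □(q ∨ ¬p) there: d:T. ✓
b: no successors, so ◇□(q ∨ ¬p) fails. ✗
c: successors {d}; □(q ∨ ¬p) there: d:T. ✓
d: no successors, so ◇□(q ∨ ¬p) fails. ✗
e: successors {b}; □(q ∨ ¬p) there: b:T. ✓
— 3 worlds.
For q ∨ p → □□q:
a: q ∨ p is F, □□q is T. ✓
b: q ∨ p is T, □□q is T. ✓
c: q ∨ p is T, □□q is T. ✓
d: q ∨ p is T, □□q is T. ✓
e: q ∨ p is T, □□q is T. ✓
— 5 worlds.

3 and 5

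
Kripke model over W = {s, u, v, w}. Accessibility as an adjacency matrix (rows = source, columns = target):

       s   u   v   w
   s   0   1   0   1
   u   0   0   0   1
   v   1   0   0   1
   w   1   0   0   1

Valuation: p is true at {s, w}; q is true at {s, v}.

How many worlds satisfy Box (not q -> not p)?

0

s: successors {u, w}; not q -> not p there: u:T, w:F. ✗
u: successors {w}; not q -> not p there: w:F. ✗
v: successors {s, w}; not q -> not p there: s:T, w:F. ✗
w: successors {s, w}; not q -> not p there: s:T, w:F. ✗
Satisfying worlds: ∅.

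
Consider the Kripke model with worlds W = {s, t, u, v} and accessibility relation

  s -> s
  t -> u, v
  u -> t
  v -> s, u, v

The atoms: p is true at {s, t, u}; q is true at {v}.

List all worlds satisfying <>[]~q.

s: successors {s}; []~q there: s:T. ✓
t: successors {u, v}; []~q there: u:T, v:F. ✓
u: successors {t}; []~q there: t:F. ✗
v: successors {s, u, v}; []~q there: s:T, u:T, v:F. ✓

{s, t, v}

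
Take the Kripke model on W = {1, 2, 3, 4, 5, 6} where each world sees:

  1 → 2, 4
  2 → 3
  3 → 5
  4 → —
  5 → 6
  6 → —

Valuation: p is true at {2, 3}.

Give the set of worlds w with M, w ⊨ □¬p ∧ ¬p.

{4, 5, 6}

1: □¬p is F, ¬p is T. ✗
2: □¬p is F, ¬p is F. ✗
3: □¬p is T, ¬p is F. ✗
4: □¬p is T, ¬p is T. ✓
5: □¬p is T, ¬p is T. ✓
6: □¬p is T, ¬p is T. ✓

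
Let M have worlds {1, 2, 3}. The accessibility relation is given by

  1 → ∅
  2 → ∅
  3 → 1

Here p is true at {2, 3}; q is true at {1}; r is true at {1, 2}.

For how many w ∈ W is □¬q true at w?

2

1: no successors, so □¬q holds vacuously. ✓
2: no successors, so □¬q holds vacuously. ✓
3: successors {1}; ¬q there: 1:F. ✗
Satisfying worlds: {1, 2}.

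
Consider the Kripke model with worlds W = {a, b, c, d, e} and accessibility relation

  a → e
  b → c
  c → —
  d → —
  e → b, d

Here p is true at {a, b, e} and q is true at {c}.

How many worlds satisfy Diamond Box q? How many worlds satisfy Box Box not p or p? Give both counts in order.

2 and 5

For Diamond Box q:
a: successors {e}; Box q there: e:F. ✗
b: successors {c}; Box q there: c:T. ✓
c: no successors, so Diamond Box q fails. ✗
d: no successors, so Diamond Box q fails. ✗
e: successors {b, d}; Box q there: b:T, d:T. ✓
— 2 worlds.
For Box Box not p or p:
a: Box Box not p is F, p is T. ✓
b: Box Box not p is T, p is T. ✓
c: Box Box not p is T, p is F. ✓
d: Box Box not p is T, p is F. ✓
e: Box Box not p is T, p is T. ✓
— 5 worlds.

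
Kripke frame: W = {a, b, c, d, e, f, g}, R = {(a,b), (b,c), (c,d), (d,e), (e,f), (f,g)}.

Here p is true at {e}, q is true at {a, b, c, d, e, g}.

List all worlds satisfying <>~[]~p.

a: successors {b}; ~[]~p there: b:F. ✗
b: successors {c}; ~[]~p there: c:F. ✗
c: successors {d}; ~[]~p there: d:T. ✓
d: successors {e}; ~[]~p there: e:F. ✗
e: successors {f}; ~[]~p there: f:F. ✗
f: successors {g}; ~[]~p there: g:F. ✗
g: no successors, so <>~[]~p fails. ✗

{c}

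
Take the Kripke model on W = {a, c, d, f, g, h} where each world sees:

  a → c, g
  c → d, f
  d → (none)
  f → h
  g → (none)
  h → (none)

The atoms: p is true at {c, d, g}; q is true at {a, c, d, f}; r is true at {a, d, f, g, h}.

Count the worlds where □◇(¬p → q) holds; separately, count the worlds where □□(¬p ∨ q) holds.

For □◇(¬p → q):
a: successors {c, g}; ◇(¬p → q) there: c:T, g:F. ✗
c: successors {d, f}; ◇(¬p → q) there: d:F, f:F. ✗
d: no successors, so □◇(¬p → q) holds vacuously. ✓
f: successors {h}; ◇(¬p → q) there: h:F. ✗
g: no successors, so □◇(¬p → q) holds vacuously. ✓
h: no successors, so □◇(¬p → q) holds vacuously. ✓
— 3 worlds.
For □□(¬p ∨ q):
a: successors {c, g}; □(¬p ∨ q) there: c:T, g:T. ✓
c: successors {d, f}; □(¬p ∨ q) there: d:T, f:T. ✓
d: no successors, so □□(¬p ∨ q) holds vacuously. ✓
f: successors {h}; □(¬p ∨ q) there: h:T. ✓
g: no successors, so □□(¬p ∨ q) holds vacuously. ✓
h: no successors, so □□(¬p ∨ q) holds vacuously. ✓
— 6 worlds.

3 and 6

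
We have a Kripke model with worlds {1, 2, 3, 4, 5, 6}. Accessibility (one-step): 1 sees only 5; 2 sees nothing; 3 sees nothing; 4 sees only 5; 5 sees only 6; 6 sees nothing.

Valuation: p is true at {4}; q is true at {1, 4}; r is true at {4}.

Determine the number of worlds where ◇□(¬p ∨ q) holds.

1: successors {5}; □(¬p ∨ q) there: 5:T. ✓
2: no successors, so ◇□(¬p ∨ q) fails. ✗
3: no successors, so ◇□(¬p ∨ q) fails. ✗
4: successors {5}; □(¬p ∨ q) there: 5:T. ✓
5: successors {6}; □(¬p ∨ q) there: 6:T. ✓
6: no successors, so ◇□(¬p ∨ q) fails. ✗
Satisfying worlds: {1, 4, 5}.

3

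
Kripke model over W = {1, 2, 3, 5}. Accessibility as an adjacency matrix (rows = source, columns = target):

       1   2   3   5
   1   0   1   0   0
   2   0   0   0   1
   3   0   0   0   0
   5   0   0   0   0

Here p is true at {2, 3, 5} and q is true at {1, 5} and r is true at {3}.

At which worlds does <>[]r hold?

{2}

1: successors {2}; []r there: 2:F. ✗
2: successors {5}; []r there: 5:T. ✓
3: no successors, so <>[]r fails. ✗
5: no successors, so <>[]r fails. ✗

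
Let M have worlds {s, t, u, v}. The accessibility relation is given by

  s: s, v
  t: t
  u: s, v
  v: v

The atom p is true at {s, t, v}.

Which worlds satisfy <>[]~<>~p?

s: successors {s, v}; []~<>~p there: s:T, v:T. ✓
t: successors {t}; []~<>~p there: t:T. ✓
u: successors {s, v}; []~<>~p there: s:T, v:T. ✓
v: successors {v}; []~<>~p there: v:T. ✓

{s, t, u, v}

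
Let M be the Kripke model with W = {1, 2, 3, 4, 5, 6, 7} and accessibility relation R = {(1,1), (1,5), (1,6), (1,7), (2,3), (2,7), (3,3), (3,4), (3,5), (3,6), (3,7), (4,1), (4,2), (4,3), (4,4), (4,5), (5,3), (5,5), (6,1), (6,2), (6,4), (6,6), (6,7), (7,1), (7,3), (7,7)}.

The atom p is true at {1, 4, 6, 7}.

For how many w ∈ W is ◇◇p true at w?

7

1: successors {1, 5, 6, 7}; ◇p there: 1:T, 5:F, 6:T, 7:T. ✓
2: successors {3, 7}; ◇p there: 3:T, 7:T. ✓
3: successors {3, 4, 5, 6, 7}; ◇p there: 3:T, 4:T, 5:F, 6:T, 7:T. ✓
4: successors {1, 2, 3, 4, 5}; ◇p there: 1:T, 2:T, 3:T, 4:T, 5:F. ✓
5: successors {3, 5}; ◇p there: 3:T, 5:F. ✓
6: successors {1, 2, 4, 6, 7}; ◇p there: 1:T, 2:T, 4:T, 6:T, 7:T. ✓
7: successors {1, 3, 7}; ◇p there: 1:T, 3:T, 7:T. ✓
Satisfying worlds: {1, 2, 3, 4, 5, 6, 7}.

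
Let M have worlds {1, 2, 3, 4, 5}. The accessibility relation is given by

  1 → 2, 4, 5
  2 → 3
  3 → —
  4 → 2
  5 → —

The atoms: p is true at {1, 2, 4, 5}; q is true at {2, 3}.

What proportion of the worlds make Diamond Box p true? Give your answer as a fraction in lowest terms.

1: successors {2, 4, 5}; Box p there: 2:F, 4:T, 5:T. ✓
2: successors {3}; Box p there: 3:T. ✓
3: no successors, so Diamond Box p fails. ✗
4: successors {2}; Box p there: 2:F. ✗
5: no successors, so Diamond Box p fails. ✗
That's 2 of 5 worlds, so 2/5.

2/5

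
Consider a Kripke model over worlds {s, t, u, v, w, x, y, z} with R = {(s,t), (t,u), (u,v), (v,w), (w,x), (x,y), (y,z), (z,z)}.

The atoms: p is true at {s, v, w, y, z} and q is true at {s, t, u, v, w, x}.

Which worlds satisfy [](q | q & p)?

{s, t, u, v, w}

s: successors {t}; q | q & p there: t:T. ✓
t: successors {u}; q | q & p there: u:T. ✓
u: successors {v}; q | q & p there: v:T. ✓
v: successors {w}; q | q & p there: w:T. ✓
w: successors {x}; q | q & p there: x:T. ✓
x: successors {y}; q | q & p there: y:F. ✗
y: successors {z}; q | q & p there: z:F. ✗
z: successors {z}; q | q & p there: z:F. ✗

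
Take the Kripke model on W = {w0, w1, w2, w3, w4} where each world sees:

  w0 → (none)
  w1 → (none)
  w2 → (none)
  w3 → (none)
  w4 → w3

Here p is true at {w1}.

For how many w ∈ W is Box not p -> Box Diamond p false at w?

w0: Box not p is T, Box Diamond p is T. ✓
w1: Box not p is T, Box Diamond p is T. ✓
w2: Box not p is T, Box Diamond p is T. ✓
w3: Box not p is T, Box Diamond p is T. ✓
w4: Box not p is T, Box Diamond p is F. ✗
Satisfying worlds: {w0, w1, w2, w3}.
So Box not p -> Box Diamond p fails at the other 1 world.

1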